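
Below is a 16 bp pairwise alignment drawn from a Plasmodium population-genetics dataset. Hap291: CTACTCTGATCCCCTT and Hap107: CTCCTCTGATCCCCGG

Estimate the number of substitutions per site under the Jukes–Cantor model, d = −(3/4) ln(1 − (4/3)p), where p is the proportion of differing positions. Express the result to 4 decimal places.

Mismatches occur at site 3 (A↔C), site 15 (T↔G), site 16 (T↔G).
p = 3/16 = 0.187500.
d = −0.75 · ln(1 − (4/3)·0.187500) = −0.75 · ln(0.750000) = −0.75 · (-0.287682) = 0.2158.

0.2158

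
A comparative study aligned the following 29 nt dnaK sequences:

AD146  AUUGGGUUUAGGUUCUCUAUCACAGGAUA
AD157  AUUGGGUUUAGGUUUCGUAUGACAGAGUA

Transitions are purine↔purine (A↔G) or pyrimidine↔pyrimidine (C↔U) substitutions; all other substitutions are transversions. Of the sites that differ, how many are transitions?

4

Mismatches occur at site 15 (C/U, transition), site 16 (U/C, transition), site 17 (C/G, transversion), site 21 (C/G, transversion), site 26 (G/A, transition), site 27 (A/G, transition).
Of the 6 differences, 4 transitions and 2 transversions, so the answer is 4.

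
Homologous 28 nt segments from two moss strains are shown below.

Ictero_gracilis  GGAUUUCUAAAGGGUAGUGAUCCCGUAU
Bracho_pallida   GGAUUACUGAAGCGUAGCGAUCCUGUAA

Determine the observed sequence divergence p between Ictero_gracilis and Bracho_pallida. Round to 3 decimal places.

Mismatches occur at site 6 (U/A), site 9 (A/G), site 13 (G/C), site 18 (U/C), site 24 (C/U), site 28 (U/A).
There are 6 differences over 28 sites, so p = 6/28 = 0.214.

0.214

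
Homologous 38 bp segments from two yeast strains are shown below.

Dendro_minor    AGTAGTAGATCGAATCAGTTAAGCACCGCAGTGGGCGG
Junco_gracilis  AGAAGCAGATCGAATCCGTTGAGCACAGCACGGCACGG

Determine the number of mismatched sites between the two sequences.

9

Differing sites — 3:T/A; 6:T/C; 17:A/C; 21:A/G; 27:C/A; 31:G/C; 32:T/G; 34:G/C; 35:G/A.
That gives 9 mismatches out of 38 aligned sites, so the Hamming distance is 9.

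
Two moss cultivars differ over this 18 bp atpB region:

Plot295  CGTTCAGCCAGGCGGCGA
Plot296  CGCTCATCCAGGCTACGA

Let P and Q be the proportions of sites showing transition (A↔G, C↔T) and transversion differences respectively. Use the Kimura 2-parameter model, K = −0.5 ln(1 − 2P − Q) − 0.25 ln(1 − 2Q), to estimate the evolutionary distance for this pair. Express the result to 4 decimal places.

0.2656

Differing sites — 3:T/C (Ti); 7:G/T (Tv); 14:G/T (Tv); 15:G/A (Ti).
Of the 4 differences, 2 transitions and 2 transversions over 18 sites: P = 2/18 = 0.111111, Q = 2/18 = 0.111111.
d = −0.5·ln(0.666667) − 0.25·ln(0.777778) = −0.5·(-0.405465) − 0.25·(-0.251314) = 0.2656.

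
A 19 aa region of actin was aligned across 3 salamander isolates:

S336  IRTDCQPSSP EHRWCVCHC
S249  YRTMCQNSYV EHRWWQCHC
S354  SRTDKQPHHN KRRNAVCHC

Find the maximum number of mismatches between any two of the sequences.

12

Pairwise Hamming distances:
  S336 vs S249: 7
  S336 vs S354: 9
  S249 vs S354: 12
The largest is 12, between S249 and S354.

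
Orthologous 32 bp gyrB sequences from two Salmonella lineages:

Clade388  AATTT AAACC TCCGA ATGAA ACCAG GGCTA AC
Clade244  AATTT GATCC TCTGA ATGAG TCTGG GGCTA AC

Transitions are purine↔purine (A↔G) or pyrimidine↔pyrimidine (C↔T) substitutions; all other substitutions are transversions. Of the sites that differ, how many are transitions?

5

Differing sites — 6:A/G (Ti); 8:A/T (Tv); 13:C/T (Ti); 20:A/G (Ti); 21:A/T (Tv); 23:C/T (Ti); 24:A/G (Ti).
Of the 7 differences, 5 transitions and 2 transversions, so the answer is 5.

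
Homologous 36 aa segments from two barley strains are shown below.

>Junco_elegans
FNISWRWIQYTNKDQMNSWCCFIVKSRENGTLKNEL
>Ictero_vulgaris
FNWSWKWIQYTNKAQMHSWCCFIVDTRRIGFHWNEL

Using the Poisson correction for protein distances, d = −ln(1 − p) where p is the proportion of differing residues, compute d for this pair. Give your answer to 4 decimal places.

Differing sites — 3:I/W; 6:R/K; 14:D/A; 17:N/H; 25:K/D; 26:S/T; 28:E/R; 29:N/I; 31:T/F; 32:L/H; 33:K/W.
p = 11/36 = 0.305556.
d = −ln(1 − 0.305556) = −ln(0.694444) = 0.3646.

0.3646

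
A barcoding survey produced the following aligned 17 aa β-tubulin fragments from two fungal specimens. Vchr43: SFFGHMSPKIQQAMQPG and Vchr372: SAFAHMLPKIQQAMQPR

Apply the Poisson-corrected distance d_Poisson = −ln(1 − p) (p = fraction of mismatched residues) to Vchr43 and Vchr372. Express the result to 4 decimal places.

0.2683

Differing sites — 2:F/A; 4:G/A; 7:S/L; 17:G/R.
p = 4/17 = 0.235294.
d = −ln(1 − 0.235294) = −ln(0.764706) = 0.2683.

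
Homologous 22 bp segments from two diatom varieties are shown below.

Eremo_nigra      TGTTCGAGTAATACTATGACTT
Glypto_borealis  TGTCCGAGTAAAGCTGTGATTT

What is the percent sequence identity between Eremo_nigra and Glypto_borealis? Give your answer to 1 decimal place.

Differing sites — 4:T/C; 12:T/A; 13:A/G; 16:A/G; 20:C/T.
17 of the 22 sites match, so the percent identity is 17/22 × 100 = 77.3%.

77.3%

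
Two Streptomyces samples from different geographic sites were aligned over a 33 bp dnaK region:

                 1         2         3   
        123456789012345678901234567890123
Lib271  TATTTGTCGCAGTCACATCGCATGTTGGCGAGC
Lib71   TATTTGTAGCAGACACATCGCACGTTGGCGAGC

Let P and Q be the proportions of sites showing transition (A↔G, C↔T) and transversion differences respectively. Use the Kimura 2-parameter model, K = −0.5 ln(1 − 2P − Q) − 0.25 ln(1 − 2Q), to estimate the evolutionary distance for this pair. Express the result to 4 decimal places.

Mismatches occur at site 8 (C→A, transversion), site 13 (T→A, transversion), site 23 (T→C, transition).
Of the 3 differences, 1 transition and 2 transversions over 33 sites: P = 1/33 = 0.030303, Q = 2/33 = 0.060606.
d = −0.5·ln(0.878788) − 0.25·ln(0.878788) = −0.5·(-0.129212) − 0.25·(-0.129212) = 0.0969.

0.0969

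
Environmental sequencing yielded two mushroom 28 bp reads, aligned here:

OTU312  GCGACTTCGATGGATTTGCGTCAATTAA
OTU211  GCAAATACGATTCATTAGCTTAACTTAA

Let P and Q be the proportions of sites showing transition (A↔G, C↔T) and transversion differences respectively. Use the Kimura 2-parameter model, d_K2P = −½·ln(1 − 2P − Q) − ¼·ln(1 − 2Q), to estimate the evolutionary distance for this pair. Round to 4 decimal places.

Mismatches occur at site 3 (G→A, transition), site 5 (C→A, transversion), site 7 (T→A, transversion), site 12 (G→T, transversion), site 13 (G→C, transversion), site 17 (T→A, transversion), site 20 (G→T, transversion), site 22 (C→A, transversion), site 24 (A→C, transversion).
Of the 9 differences, 1 transition and 8 transversions over 28 sites: P = 1/28 = 0.035714, Q = 8/28 = 0.285714.
d = −0.5·ln(0.642858) − 0.25·ln(0.428572) = −0.5·(-0.441831) − 0.25·(-0.847297) = 0.4327.

0.4327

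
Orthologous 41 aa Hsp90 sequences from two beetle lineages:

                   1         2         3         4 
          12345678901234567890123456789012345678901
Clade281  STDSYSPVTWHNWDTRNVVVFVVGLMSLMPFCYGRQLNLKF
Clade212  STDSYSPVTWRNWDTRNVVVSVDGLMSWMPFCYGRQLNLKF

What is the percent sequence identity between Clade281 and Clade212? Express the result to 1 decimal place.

Mismatches occur at site 11 (H↔R), site 21 (F↔S), site 23 (V↔D), site 28 (L↔W).
37 of the 41 sites match, so the percent identity is 37/41 × 100 = 90.2%.

90.2%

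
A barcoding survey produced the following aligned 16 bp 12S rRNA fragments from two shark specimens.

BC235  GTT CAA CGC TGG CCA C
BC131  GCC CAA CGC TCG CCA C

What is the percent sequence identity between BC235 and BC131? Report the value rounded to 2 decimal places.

Mismatches occur at site 2 (T→C), site 3 (T→C), site 11 (G→C).
13 of the 16 sites match, so the percent identity is 13/16 × 100 = 81.25%.

81.25%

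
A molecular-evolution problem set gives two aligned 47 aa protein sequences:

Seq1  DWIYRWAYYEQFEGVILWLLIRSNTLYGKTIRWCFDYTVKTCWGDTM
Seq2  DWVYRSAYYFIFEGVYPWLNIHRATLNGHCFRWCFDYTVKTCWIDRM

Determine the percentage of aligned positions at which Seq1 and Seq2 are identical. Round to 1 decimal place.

66.0%

Differing sites — 3:I/V; 6:W/S; 10:E/F; 11:Q/I; 16:I/Y; 17:L/P; 20:L/N; 22:R/H; 23:S/R; 24:N/A; 27:Y/N; 29:K/H; 30:T/C; 31:I/F; 44:G/I; 46:T/R.
31 of the 47 sites match, so the percent identity is 31/47 × 100 = 66.0%.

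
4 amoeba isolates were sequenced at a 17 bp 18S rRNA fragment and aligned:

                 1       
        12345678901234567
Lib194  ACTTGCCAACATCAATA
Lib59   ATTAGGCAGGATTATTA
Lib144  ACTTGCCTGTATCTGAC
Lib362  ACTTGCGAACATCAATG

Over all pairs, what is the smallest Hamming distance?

Pairwise Hamming distances:
  Lib194 vs Lib59: 7
  Lib194 vs Lib144: 7
  Lib194 vs Lib362: 2
  Lib59 vs Lib144: 10
  Lib59 vs Lib362: 9
  Lib144 vs Lib362: 8
The smallest is 2, between Lib194 and Lib362.

2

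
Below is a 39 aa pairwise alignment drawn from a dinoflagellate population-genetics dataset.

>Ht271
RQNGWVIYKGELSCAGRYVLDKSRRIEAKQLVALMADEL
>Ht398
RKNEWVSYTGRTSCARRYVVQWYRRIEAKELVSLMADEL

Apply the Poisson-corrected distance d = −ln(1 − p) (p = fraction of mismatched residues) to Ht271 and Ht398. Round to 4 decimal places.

The sequences differ at positions 2 (Q/K), 4 (G/E), 7 (I/S), 9 (K/T), 11 (E/R), 12 (L/T), 16 (G/R), 20 (L/V), 21 (D/Q), 22 (K/W), 23 (S/Y), 30 (Q/E), 33 (A/S).
p = 13/39 = 0.333333.
d = −ln(1 − 0.333333) = −ln(0.666667) = 0.4055.

0.4055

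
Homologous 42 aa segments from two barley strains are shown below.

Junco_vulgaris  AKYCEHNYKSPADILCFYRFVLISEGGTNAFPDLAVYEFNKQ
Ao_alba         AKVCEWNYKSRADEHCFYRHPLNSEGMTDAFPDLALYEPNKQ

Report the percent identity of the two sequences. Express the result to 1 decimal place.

The sequences differ at positions 3 (Y/V), 6 (H/W), 11 (P/R), 14 (I/E), 15 (L/H), 20 (F/H), 21 (V/P), 23 (I/N), 27 (G/M), 29 (N/D), 36 (V/L), 39 (F/P).
30 of the 42 sites match, so the percent identity is 30/42 × 100 = 71.4%.

71.4%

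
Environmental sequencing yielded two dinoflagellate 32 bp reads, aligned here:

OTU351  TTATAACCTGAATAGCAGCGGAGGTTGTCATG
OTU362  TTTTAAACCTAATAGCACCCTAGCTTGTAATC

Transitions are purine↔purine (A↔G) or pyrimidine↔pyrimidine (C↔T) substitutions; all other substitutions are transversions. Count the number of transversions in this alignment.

9

Mismatches occur at site 3 (A→T, transversion), site 7 (C→A, transversion), site 9 (T→C, transition), site 10 (G→T, transversion), site 18 (G→C, transversion), site 20 (G→C, transversion), site 21 (G→T, transversion), site 24 (G→C, transversion), site 29 (C→A, transversion), site 32 (G→C, transversion).
Of the 10 differences, 1 transition and 9 transversions, so the answer is 9.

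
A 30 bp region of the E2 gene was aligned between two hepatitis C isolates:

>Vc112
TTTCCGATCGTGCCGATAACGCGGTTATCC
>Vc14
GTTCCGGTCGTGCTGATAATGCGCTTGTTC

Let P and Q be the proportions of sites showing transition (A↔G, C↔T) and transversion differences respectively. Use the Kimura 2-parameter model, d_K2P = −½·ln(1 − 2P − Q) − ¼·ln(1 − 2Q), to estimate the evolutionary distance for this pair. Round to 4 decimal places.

0.2912

Mismatches occur at site 1 (T→G, transversion), site 7 (A→G, transition), site 14 (C→T, transition), site 20 (C→T, transition), site 24 (G→C, transversion), site 27 (A→G, transition), site 29 (C→T, transition).
Of the 7 differences, 5 transitions and 2 transversions over 30 sites: P = 5/30 = 0.166667, Q = 2/30 = 0.066667.
d = −0.5·ln(0.599999) − 0.25·ln(0.866666) = −0.5·(-0.510827) − 0.25·(-0.143102) = 0.2912.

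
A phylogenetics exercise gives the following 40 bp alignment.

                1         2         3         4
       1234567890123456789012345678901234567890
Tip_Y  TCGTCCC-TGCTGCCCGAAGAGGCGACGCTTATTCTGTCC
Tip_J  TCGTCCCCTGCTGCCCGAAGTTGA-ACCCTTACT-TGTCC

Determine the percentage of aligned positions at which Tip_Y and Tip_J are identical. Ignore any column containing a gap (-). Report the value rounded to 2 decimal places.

86.49%

Excluding the 3 gap columns leaves 37 comparable sites.
Mismatches occur at site 21 (A↔T), site 22 (G↔T), site 24 (C↔A), site 28 (G↔C), site 33 (T↔C).
32 of the 37 comparable sites match, so the percent identity is 32/37 × 100 = 86.49%.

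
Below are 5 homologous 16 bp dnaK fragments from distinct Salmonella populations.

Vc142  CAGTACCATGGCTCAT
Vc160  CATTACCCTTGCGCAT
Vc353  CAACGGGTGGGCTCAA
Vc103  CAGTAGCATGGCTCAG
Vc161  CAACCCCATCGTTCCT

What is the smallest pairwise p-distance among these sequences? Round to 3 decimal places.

Pairwise Hamming distances:
  Vc142 vs Vc160: 4
  Vc142 vs Vc353: 8
  Vc142 vs Vc103: 2
  Vc142 vs Vc161: 6
  Vc160 vs Vc353: 10
  Vc160 vs Vc103: 6
  Vc160 vs Vc161: 8
  Vc353 vs Vc103: 7
  Vc353 vs Vc161: 9
  Vc103 vs Vc161: 8
The smallest is 2 mismatches, between Vc142 and Vc103; p = 2/16 = 0.125.

0.125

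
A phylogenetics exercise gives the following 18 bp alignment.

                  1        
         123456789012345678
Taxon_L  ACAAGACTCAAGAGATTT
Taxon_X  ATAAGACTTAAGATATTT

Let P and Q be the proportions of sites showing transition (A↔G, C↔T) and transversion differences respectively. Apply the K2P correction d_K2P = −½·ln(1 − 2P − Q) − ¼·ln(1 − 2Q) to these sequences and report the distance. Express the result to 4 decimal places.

The sequences differ at positions 2 (C/T, transition), 9 (C/T, transition), 14 (G/T, transversion).
Of the 3 differences, 2 transitions and 1 transversion over 18 sites: P = 2/18 = 0.111111, Q = 1/18 = 0.055556.
d = −0.5·ln(0.722222) − 0.25·ln(0.888888) = −0.5·(-0.325423) − 0.25·(-0.117784) = 0.1922.

0.1922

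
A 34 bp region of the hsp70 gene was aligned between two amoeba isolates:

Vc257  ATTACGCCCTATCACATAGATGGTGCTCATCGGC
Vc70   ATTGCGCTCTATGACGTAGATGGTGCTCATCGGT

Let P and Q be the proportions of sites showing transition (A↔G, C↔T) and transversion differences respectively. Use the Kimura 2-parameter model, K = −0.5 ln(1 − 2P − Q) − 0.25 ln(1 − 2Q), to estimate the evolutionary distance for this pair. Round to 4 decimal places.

0.1689

Mismatches occur at site 4 (A↔G, transition), site 8 (C↔T, transition), site 13 (C↔G, transversion), site 16 (A↔G, transition), site 34 (C↔T, transition).
Of the 5 differences, 4 transitions and 1 transversion over 34 sites: P = 4/34 = 0.117647, Q = 1/34 = 0.029412.
d = −0.5·ln(0.735294) − 0.25·ln(0.941176) = −0.5·(-0.307485) − 0.25·(-0.060625) = 0.1689.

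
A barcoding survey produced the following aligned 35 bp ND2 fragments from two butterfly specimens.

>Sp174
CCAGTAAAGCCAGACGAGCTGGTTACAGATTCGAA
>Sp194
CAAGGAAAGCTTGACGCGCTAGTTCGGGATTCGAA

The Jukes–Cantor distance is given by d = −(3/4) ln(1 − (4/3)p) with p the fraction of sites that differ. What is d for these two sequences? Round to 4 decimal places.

0.3149

The sequences differ at positions 2 (C/A), 5 (T/G), 11 (C/T), 12 (A/T), 17 (A/C), 21 (G/A), 25 (A/C), 26 (C/G), 27 (A/G).
p = 9/35 = 0.257143.
d = −0.75 · ln(1 − (4/3)·0.257143) = −0.75 · ln(0.657143) = −0.75 · (-0.419854) = 0.3149.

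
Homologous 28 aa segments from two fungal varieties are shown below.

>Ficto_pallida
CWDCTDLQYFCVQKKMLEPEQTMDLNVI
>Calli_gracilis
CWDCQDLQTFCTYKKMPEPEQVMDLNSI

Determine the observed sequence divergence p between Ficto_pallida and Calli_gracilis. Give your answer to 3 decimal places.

Mismatches occur at site 5 (T↔Q), site 9 (Y↔T), site 12 (V↔T), site 13 (Q↔Y), site 17 (L↔P), site 22 (T↔V), site 27 (V↔S).
There are 7 differences over 28 sites, so p = 7/28 = 0.250.

0.250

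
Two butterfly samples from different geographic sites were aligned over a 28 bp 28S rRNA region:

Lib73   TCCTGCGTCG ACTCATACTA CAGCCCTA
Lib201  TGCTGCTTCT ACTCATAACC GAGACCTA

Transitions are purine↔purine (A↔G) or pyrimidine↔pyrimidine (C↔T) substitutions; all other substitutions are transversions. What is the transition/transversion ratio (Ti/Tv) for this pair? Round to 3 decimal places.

0.143

The sequences differ at positions 2 (C/G, transversion), 7 (G/T, transversion), 10 (G/T, transversion), 18 (C/A, transversion), 19 (T/C, transition), 20 (A/C, transversion), 21 (C/G, transversion), 24 (C/A, transversion).
Of the 8 differences, 1 transition and 7 transversions, so Ti/Tv = 1/7 = 0.143.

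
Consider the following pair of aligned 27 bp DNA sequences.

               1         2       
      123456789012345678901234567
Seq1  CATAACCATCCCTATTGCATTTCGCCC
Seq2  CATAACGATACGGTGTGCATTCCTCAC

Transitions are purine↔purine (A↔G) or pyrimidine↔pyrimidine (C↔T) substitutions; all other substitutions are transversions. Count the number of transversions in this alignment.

8

The sequences differ at positions 7 (C/G, transversion), 10 (C/A, transversion), 12 (C/G, transversion), 13 (T/G, transversion), 14 (A/T, transversion), 15 (T/G, transversion), 22 (T/C, transition), 24 (G/T, transversion), 26 (C/A, transversion).
Of the 9 differences, 1 transition and 8 transversions, so the answer is 8.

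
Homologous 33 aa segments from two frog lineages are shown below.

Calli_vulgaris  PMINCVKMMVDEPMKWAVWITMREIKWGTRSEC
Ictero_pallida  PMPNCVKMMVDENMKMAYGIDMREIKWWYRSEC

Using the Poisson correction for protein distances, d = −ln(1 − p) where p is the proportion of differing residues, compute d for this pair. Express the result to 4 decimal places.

0.2776

Differing sites — 3:I/P; 13:P/N; 16:W/M; 18:V/Y; 19:W/G; 21:T/D; 28:G/W; 29:T/Y.
p = 8/33 = 0.242424.
d = −ln(1 − 0.242424) = −ln(0.757576) = 0.2776.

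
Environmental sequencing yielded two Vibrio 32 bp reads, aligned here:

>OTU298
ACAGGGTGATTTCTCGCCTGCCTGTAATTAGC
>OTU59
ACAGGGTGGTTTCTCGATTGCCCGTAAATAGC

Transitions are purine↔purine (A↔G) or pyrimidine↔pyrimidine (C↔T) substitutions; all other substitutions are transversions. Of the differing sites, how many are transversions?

Differing sites — 9:A/G (Ti); 17:C/A (Tv); 18:C/T (Ti); 23:T/C (Ti); 28:T/A (Tv).
Of the 5 differences, 3 transitions and 2 transversions, so the answer is 2.

2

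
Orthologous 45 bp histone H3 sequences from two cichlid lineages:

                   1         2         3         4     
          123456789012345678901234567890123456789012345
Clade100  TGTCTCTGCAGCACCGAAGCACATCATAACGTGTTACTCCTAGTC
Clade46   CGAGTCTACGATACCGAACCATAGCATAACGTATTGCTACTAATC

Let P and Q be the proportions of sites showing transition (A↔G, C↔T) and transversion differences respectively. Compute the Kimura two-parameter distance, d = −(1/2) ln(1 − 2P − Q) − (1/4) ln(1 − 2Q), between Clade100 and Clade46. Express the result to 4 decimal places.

0.4206

Differing sites — 1:T/C (Ti); 3:T/A (Tv); 4:C/G (Tv); 8:G/A (Ti); 10:A/G (Ti); 11:G/A (Ti); 12:C/T (Ti); 19:G/C (Tv); 22:C/T (Ti); 24:T/G (Tv); 33:G/A (Ti); 36:A/G (Ti); 39:C/A (Tv); 43:G/A (Ti).
Of the 14 differences, 9 transitions and 5 transversions over 45 sites: P = 9/45 = 0.200000, Q = 5/45 = 0.111111.
d = −0.5·ln(0.488889) − 0.25·ln(0.777778) = −0.5·(-0.715620) − 0.25·(-0.251314) = 0.4206.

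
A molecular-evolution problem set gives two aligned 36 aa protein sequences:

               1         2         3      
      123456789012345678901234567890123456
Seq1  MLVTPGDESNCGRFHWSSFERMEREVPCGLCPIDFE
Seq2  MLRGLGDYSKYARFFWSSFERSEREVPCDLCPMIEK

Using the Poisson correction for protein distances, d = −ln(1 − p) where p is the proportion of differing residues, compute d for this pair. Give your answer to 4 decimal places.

Mismatches occur at site 3 (V→R), site 4 (T→G), site 5 (P→L), site 8 (E→Y), site 10 (N→K), site 11 (C→Y), site 12 (G→A), site 15 (H→F), site 22 (M→S), site 29 (G→D), site 33 (I→M), site 34 (D→I), site 35 (F→E), site 36 (E→K).
p = 14/36 = 0.388889.
d = −ln(1 − 0.388889) = −ln(0.611111) = 0.4925.

0.4925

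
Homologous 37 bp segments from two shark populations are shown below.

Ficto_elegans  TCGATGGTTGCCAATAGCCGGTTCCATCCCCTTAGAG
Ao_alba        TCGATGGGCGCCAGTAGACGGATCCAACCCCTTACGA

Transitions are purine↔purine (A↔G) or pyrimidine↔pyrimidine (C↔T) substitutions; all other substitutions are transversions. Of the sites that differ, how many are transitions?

4

Differing sites — 8:T/G (Tv); 9:T/C (Ti); 14:A/G (Ti); 18:C/A (Tv); 22:T/A (Tv); 27:T/A (Tv); 35:G/C (Tv); 36:A/G (Ti); 37:G/A (Ti).
Of the 9 differences, 4 transitions and 5 transversions, so the answer is 4.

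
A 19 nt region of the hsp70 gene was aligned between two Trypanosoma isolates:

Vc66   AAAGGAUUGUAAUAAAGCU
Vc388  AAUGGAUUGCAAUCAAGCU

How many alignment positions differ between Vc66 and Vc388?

The sequences differ at positions 3 (A/U), 10 (U/C), 14 (A/C).
That gives 3 mismatches out of 19 aligned sites, so the Hamming distance is 3.

3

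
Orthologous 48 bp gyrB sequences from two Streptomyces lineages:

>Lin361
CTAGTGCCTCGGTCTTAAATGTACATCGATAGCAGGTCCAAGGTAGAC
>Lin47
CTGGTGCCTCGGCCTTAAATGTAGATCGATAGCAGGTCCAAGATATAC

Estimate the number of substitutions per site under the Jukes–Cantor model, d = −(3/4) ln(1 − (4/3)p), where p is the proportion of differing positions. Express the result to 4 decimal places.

The sequences differ at positions 3 (A/G), 13 (T/C), 24 (C/G), 43 (G/A), 46 (G/T).
p = 5/48 = 0.104167.
d = −0.75 · ln(1 − (4/3)·0.104167) = −0.75 · ln(0.861111) = −0.75 · (-0.149532) = 0.1121.

0.1121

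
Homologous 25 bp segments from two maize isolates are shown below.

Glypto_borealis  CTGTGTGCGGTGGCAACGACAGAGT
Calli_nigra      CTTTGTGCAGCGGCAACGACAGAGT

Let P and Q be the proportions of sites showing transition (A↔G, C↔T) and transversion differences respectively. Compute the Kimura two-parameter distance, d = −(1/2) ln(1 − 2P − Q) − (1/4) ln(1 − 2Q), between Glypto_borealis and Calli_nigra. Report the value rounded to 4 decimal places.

Mismatches occur at site 3 (G→T, transversion), site 9 (G→A, transition), site 11 (T→C, transition).
Of the 3 differences, 2 transitions and 1 transversion over 25 sites: P = 2/25 = 0.080000, Q = 1/25 = 0.040000.
d = −0.5·ln(0.800000) − 0.25·ln(0.920000) = −0.5·(-0.223144) − 0.25·(-0.083382) = 0.1324.

0.1324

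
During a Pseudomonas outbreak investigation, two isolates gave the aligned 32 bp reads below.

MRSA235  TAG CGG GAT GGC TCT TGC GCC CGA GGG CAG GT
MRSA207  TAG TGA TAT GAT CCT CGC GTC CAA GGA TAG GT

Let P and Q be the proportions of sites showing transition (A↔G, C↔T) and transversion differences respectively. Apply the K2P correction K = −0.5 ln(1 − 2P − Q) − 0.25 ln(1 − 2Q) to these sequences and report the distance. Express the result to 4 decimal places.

0.5501

The sequences differ at positions 4 (C/T, transition), 6 (G/A, transition), 7 (G/T, transversion), 11 (G/A, transition), 12 (C/T, transition), 13 (T/C, transition), 16 (T/C, transition), 20 (C/T, transition), 23 (G/A, transition), 27 (G/A, transition), 28 (C/T, transition).
Of the 11 differences, 10 transitions and 1 transversion over 32 sites: P = 10/32 = 0.312500, Q = 1/32 = 0.031250.
d = −0.5·ln(0.343750) − 0.25·ln(0.937500) = −0.5·(-1.067841) − 0.25·(-0.064539) = 0.5501.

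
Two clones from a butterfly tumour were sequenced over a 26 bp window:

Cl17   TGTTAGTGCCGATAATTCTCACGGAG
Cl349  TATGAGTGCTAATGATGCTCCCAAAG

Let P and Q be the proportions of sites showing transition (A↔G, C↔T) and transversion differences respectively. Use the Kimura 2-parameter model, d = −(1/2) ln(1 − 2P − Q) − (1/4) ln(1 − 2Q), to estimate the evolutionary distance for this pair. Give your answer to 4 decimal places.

0.4957

The sequences differ at positions 2 (G/A, transition), 4 (T/G, transversion), 10 (C/T, transition), 11 (G/A, transition), 14 (A/G, transition), 17 (T/G, transversion), 21 (A/C, transversion), 23 (G/A, transition), 24 (G/A, transition).
Of the 9 differences, 6 transitions and 3 transversions over 26 sites: P = 6/26 = 0.230769, Q = 3/26 = 0.115385.
d = −0.5·ln(0.423077) − 0.25·ln(0.769230) = −0.5·(-0.860201) − 0.25·(-0.262365) = 0.4957.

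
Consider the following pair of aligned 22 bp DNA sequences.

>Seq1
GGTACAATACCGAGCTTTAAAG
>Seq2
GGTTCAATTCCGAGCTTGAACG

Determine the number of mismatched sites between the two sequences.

4

Differing sites — 4:A/T; 9:A/T; 18:T/G; 21:A/C.
That gives 4 mismatches out of 22 aligned sites, so the Hamming distance is 4.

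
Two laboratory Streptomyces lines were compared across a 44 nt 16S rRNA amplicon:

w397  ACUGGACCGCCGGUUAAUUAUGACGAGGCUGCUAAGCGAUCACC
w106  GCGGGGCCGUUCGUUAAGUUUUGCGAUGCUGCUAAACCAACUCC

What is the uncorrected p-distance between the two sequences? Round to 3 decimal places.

0.341

Mismatches occur at site 1 (A↔G), site 3 (U↔G), site 6 (A↔G), site 10 (C↔U), site 11 (C↔U), site 12 (G↔C), site 18 (U↔G), site 20 (A↔U), site 22 (G↔U), site 23 (A↔G), site 27 (G↔U), site 36 (G↔A), site 38 (G↔C), site 40 (U↔A), site 42 (A↔U).
There are 15 differences over 44 sites, so p = 15/44 = 0.341.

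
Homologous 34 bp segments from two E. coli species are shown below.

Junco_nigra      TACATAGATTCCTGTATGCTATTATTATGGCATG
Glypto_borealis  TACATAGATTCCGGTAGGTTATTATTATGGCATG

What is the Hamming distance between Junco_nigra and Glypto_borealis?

3

The sequences differ at positions 13 (T/G), 17 (T/G), 19 (C/T).
That gives 3 mismatches out of 34 aligned sites, so the Hamming distance is 3.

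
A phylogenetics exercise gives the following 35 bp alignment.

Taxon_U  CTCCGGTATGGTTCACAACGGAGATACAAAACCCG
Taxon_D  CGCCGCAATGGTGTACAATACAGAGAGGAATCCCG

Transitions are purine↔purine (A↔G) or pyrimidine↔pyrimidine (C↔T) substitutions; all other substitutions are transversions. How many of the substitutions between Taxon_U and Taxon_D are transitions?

The sequences differ at positions 2 (T/G, transversion), 6 (G/C, transversion), 7 (T/A, transversion), 13 (T/G, transversion), 14 (C/T, transition), 19 (C/T, transition), 20 (G/A, transition), 21 (G/C, transversion), 25 (T/G, transversion), 27 (C/G, transversion), 28 (A/G, transition), 31 (A/T, transversion).
Of the 12 differences, 4 transitions and 8 transversions, so the answer is 4.

4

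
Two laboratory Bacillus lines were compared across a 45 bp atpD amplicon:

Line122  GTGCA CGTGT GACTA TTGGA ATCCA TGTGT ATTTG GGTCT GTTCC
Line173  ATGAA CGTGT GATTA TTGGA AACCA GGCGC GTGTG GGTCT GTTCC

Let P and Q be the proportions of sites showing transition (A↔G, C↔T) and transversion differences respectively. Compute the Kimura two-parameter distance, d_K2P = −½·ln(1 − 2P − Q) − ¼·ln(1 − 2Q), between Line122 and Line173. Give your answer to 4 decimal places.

0.2353

The sequences differ at positions 1 (G/A, transition), 4 (C/A, transversion), 13 (C/T, transition), 22 (T/A, transversion), 26 (T/G, transversion), 28 (T/C, transition), 30 (T/C, transition), 31 (A/G, transition), 33 (T/G, transversion).
Of the 9 differences, 5 transitions and 4 transversions over 45 sites: P = 5/45 = 0.111111, Q = 4/45 = 0.088889.
d = −0.5·ln(0.688889) − 0.25·ln(0.822222) = −0.5·(-0.372675) − 0.25·(-0.195745) = 0.2353.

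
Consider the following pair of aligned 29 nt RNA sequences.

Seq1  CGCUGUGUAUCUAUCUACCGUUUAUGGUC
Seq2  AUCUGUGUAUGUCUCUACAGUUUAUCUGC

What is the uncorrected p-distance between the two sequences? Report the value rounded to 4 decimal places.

0.2759

Differing sites — 1:C/A; 2:G/U; 11:C/G; 13:A/C; 19:C/A; 26:G/C; 27:G/U; 28:U/G.
There are 8 differences over 29 sites, so p = 8/29 = 0.2759.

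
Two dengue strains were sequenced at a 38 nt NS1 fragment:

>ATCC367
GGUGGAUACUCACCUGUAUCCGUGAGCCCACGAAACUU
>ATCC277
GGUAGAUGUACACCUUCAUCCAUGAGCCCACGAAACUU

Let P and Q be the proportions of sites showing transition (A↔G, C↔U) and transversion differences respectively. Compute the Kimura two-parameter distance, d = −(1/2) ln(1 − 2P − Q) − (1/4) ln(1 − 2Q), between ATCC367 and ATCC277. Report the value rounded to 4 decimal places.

The sequences differ at positions 4 (G/A, transition), 8 (A/G, transition), 9 (C/U, transition), 10 (U/A, transversion), 16 (G/U, transversion), 17 (U/C, transition), 22 (G/A, transition).
Of the 7 differences, 5 transitions and 2 transversions over 38 sites: P = 5/38 = 0.131579, Q = 2/38 = 0.052632.
d = −0.5·ln(0.684210) − 0.25·ln(0.894736) = −0.5·(-0.379490) − 0.25·(-0.111227) = 0.2176.

0.2176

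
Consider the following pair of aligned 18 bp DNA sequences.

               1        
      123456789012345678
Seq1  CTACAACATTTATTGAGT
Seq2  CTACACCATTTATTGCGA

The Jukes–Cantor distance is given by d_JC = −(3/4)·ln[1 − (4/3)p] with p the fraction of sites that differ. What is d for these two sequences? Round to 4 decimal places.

0.1885

Differing sites — 6:A/C; 16:A/C; 18:T/A.
p = 3/18 = 0.166667.
d = −0.75 · ln(1 − (4/3)·0.166667) = −0.75 · ln(0.777777) = −0.75 · (-0.251315) = 0.1885.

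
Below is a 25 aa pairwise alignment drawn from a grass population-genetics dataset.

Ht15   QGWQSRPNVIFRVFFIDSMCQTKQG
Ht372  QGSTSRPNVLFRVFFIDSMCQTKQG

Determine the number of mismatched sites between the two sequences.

3

Differing sites — 3:W/S; 4:Q/T; 10:I/L.
That gives 3 mismatches out of 25 aligned sites, so the Hamming distance is 3.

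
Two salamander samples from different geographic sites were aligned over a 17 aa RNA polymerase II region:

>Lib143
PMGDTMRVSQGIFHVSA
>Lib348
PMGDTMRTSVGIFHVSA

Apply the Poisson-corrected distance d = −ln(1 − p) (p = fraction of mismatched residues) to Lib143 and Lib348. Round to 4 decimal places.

0.1252

Mismatches occur at site 8 (V/T), site 10 (Q/V).
p = 2/17 = 0.117647.
d = −ln(1 − 0.117647) = −ln(0.882353) = 0.1252.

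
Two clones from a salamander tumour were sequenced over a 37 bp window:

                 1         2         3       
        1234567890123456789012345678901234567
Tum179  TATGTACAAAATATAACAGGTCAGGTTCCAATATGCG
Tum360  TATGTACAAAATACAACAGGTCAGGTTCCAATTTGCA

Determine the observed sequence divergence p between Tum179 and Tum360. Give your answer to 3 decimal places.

0.081

Differing sites — 14:T/C; 33:A/T; 37:G/A.
There are 3 differences over 37 sites, so p = 3/37 = 0.081.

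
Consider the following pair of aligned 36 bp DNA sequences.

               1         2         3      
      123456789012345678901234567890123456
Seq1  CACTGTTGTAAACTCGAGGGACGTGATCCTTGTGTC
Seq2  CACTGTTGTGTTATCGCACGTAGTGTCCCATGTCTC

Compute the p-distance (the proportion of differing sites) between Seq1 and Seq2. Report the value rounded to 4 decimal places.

Mismatches occur at site 10 (A/G), site 11 (A/T), site 12 (A/T), site 13 (C/A), site 17 (A/C), site 18 (G/A), site 19 (G/C), site 21 (A/T), site 22 (C/A), site 26 (A/T), site 27 (T/C), site 30 (T/A), site 34 (G/C).
There are 13 differences over 36 sites, so p = 13/36 = 0.3611.

0.3611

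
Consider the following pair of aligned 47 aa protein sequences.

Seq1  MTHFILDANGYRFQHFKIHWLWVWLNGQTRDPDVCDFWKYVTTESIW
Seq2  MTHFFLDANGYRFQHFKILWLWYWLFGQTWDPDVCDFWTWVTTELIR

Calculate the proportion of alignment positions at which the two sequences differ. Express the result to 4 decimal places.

Mismatches occur at site 5 (I→F), site 19 (H→L), site 23 (V→Y), site 26 (N→F), site 30 (R→W), site 39 (K→T), site 40 (Y→W), site 45 (S→L), site 47 (W→R).
There are 9 differences over 47 sites, so p = 9/47 = 0.1915.

0.1915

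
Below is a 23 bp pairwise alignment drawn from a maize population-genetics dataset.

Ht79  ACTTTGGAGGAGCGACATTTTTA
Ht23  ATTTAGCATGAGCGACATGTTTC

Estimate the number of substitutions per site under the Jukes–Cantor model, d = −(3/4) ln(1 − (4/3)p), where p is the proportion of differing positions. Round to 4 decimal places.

Mismatches occur at site 2 (C→T), site 5 (T→A), site 7 (G→C), site 9 (G→T), site 19 (T→G), site 23 (A→C).
p = 6/23 = 0.260870.
d = −0.75 · ln(1 − (4/3)·0.260870) = −0.75 · ln(0.652173) = −0.75 · (-0.427445) = 0.3206.

0.3206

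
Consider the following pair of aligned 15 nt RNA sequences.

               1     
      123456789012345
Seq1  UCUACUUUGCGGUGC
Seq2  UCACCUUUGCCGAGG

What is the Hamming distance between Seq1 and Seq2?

Mismatches occur at site 3 (U/A), site 4 (A/C), site 11 (G/C), site 13 (U/A), site 15 (C/G).
That gives 5 mismatches out of 15 aligned sites, so the Hamming distance is 5.

5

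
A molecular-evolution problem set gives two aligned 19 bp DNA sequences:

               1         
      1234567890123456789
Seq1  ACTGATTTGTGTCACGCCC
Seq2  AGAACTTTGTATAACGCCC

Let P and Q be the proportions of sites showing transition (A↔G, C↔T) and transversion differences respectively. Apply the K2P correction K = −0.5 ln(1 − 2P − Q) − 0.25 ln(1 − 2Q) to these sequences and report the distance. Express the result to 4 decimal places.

0.4099

Differing sites — 2:C/G (Tv); 3:T/A (Tv); 4:G/A (Ti); 5:A/C (Tv); 11:G/A (Ti); 13:C/A (Tv).
Of the 6 differences, 2 transitions and 4 transversions over 19 sites: P = 2/19 = 0.105263, Q = 4/19 = 0.210526.
d = −0.5·ln(0.578948) − 0.25·ln(0.578948) = −0.5·(-0.546543) − 0.25·(-0.546543) = 0.4099.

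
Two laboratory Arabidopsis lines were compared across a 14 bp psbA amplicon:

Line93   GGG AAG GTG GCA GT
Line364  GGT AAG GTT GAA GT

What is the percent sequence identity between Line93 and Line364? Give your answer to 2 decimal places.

78.57%

The sequences differ at positions 3 (G/T), 9 (G/T), 11 (C/A).
11 of the 14 sites match, so the percent identity is 11/14 × 100 = 78.57%.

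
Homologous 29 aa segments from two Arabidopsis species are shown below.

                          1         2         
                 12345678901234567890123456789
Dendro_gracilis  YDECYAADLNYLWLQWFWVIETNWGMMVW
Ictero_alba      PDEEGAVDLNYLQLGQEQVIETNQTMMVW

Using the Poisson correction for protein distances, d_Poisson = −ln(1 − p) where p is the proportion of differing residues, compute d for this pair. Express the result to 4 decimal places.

Differing sites — 1:Y/P; 4:C/E; 5:Y/G; 7:A/V; 13:W/Q; 15:Q/G; 16:W/Q; 17:F/E; 18:W/Q; 24:W/Q; 25:G/T.
p = 11/29 = 0.379310.
d = −ln(1 − 0.379310) = −ln(0.620690) = 0.4769.

0.4769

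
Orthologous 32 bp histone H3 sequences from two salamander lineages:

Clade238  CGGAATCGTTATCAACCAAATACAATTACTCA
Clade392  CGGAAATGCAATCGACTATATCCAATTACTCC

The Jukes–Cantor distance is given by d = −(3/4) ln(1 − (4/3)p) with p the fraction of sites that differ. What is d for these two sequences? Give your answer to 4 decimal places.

Mismatches occur at site 6 (T→A), site 7 (C→T), site 9 (T→C), site 10 (T→A), site 14 (A→G), site 17 (C→T), site 19 (A→T), site 22 (A→C), site 32 (A→C).
p = 9/32 = 0.281250.
d = −0.75 · ln(1 − (4/3)·0.281250) = −0.75 · ln(0.625000) = −0.75 · (-0.470004) = 0.3525.

0.3525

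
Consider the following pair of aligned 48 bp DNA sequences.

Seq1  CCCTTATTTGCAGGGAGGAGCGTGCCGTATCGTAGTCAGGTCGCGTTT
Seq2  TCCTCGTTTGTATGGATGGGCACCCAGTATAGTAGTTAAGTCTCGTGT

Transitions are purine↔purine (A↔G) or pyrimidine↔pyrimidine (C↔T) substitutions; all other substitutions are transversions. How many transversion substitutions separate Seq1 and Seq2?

Differing sites — 1:C/T (Ti); 5:T/C (Ti); 6:A/G (Ti); 11:C/T (Ti); 13:G/T (Tv); 17:G/T (Tv); 19:A/G (Ti); 22:G/A (Ti); 23:T/C (Ti); 24:G/C (Tv); 26:C/A (Tv); 31:C/A (Tv); 37:C/T (Ti); 39:G/A (Ti); 43:G/T (Tv); 47:T/G (Tv).
Of the 16 differences, 9 transitions and 7 transversions, so the answer is 7.

7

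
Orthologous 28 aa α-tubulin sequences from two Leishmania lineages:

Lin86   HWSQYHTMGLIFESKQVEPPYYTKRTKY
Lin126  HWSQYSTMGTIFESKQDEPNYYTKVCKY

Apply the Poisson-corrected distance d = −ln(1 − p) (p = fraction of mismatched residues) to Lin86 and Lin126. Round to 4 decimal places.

The sequences differ at positions 6 (H/S), 10 (L/T), 17 (V/D), 20 (P/N), 25 (R/V), 26 (T/C).
p = 6/28 = 0.214286.
d = −ln(1 − 0.214286) = −ln(0.785714) = 0.2412.

0.2412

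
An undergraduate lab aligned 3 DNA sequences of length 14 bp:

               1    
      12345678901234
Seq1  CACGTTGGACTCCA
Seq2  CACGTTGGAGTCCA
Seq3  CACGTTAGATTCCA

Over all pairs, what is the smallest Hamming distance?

1

Pairwise Hamming distances:
  Seq1 vs Seq2: 1
  Seq1 vs Seq3: 2
  Seq2 vs Seq3: 2
The smallest is 1, between Seq1 and Seq2.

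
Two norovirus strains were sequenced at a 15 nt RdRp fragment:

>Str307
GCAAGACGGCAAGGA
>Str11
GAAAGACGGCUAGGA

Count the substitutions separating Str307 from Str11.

The sequences differ at positions 2 (C/A), 11 (A/U).
That gives 2 mismatches out of 15 aligned sites, so the Hamming distance is 2.

2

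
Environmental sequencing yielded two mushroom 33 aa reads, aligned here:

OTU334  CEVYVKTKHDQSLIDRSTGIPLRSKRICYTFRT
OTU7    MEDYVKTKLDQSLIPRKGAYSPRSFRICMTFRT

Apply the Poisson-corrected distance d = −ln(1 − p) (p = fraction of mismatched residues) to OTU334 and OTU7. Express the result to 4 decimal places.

Mismatches occur at site 1 (C/M), site 3 (V/D), site 9 (H/L), site 15 (D/P), site 17 (S/K), site 18 (T/G), site 19 (G/A), site 20 (I/Y), site 21 (P/S), site 22 (L/P), site 25 (K/F), site 29 (Y/M).
p = 12/33 = 0.363636.
d = −ln(1 − 0.363636) = −ln(0.636364) = 0.4520.

0.4520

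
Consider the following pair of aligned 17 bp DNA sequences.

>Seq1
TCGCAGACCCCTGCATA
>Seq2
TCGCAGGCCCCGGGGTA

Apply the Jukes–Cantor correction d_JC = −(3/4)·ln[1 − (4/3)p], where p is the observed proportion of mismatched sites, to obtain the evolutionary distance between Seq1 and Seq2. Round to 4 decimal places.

0.2824

The sequences differ at positions 7 (A/G), 12 (T/G), 14 (C/G), 15 (A/G).
p = 4/17 = 0.235294.
d = −0.75 · ln(1 − (4/3)·0.235294) = −0.75 · ln(0.686275) = −0.75 · (-0.376477) = 0.2824.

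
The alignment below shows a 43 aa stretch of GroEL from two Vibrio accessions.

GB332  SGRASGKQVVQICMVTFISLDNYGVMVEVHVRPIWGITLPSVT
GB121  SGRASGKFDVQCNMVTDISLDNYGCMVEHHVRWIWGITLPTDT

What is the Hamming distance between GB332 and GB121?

10

Mismatches occur at site 8 (Q→F), site 9 (V→D), site 12 (I→C), site 13 (C→N), site 17 (F→D), site 25 (V→C), site 29 (V→H), site 33 (P→W), site 41 (S→T), site 42 (V→D).
That gives 10 mismatches out of 43 aligned sites, so the Hamming distance is 10.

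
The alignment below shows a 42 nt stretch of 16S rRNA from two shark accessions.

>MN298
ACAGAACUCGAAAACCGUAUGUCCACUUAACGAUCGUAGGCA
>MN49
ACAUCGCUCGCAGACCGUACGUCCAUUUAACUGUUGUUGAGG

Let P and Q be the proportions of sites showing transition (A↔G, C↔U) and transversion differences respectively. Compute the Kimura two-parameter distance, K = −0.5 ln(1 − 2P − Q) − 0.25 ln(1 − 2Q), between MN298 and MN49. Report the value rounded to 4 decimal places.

0.4551

Differing sites — 4:G/U (Tv); 5:A/C (Tv); 6:A/G (Ti); 11:A/C (Tv); 13:A/G (Ti); 20:U/C (Ti); 26:C/U (Ti); 32:G/U (Tv); 33:A/G (Ti); 35:C/U (Ti); 38:A/U (Tv); 40:G/A (Ti); 41:C/G (Tv); 42:A/G (Ti).
Of the 14 differences, 8 transitions and 6 transversions over 42 sites: P = 8/42 = 0.190476, Q = 6/42 = 0.142857.
d = −0.5·ln(0.476191) − 0.25·ln(0.714286) = −0.5·(-0.741936) − 0.25·(-0.336472) = 0.4551.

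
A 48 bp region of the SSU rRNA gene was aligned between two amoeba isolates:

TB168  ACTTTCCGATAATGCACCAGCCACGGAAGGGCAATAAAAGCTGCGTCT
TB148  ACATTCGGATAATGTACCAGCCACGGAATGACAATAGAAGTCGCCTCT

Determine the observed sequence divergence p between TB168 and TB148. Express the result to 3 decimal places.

Mismatches occur at site 3 (T↔A), site 7 (C↔G), site 15 (C↔T), site 29 (G↔T), site 31 (G↔A), site 37 (A↔G), site 41 (C↔T), site 42 (T↔C), site 45 (G↔C).
There are 9 differences over 48 sites, so p = 9/48 = 0.188.

0.188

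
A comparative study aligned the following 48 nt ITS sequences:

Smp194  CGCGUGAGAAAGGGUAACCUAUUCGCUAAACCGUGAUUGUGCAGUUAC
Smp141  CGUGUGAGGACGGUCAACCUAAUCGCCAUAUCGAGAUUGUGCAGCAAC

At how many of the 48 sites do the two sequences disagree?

12

Mismatches occur at site 3 (C→U), site 9 (A→G), site 11 (A→C), site 14 (G→U), site 15 (U→C), site 22 (U→A), site 27 (U→C), site 29 (A→U), site 31 (C→U), site 34 (U→A), site 45 (U→C), site 46 (U→A).
That gives 12 mismatches out of 48 aligned sites, so the Hamming distance is 12.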